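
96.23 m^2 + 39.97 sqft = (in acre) 0.0247. Check: 96.23 m^2 is already in m^2. 1 sqft = 0.09290304 m^2, so 39.97 sqft = 39.97 * 0.09290304 = 3.7133345 m^2. Sum: 96.23 + 3.7133345 = 99.943335 m^2. 1 acre = 4046.8564 m^2, so 99.943335 m^2 = 99.943335 / 4046.8564 = 0.024696536 acre ≈ 0.0247 acre (4 s.f.).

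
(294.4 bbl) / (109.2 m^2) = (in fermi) 4.286e+14. Check: 1 bbl = 0.15898729 m^3, so 294.4 bbl = 294.4 * 0.15898729 = 46.80586 m^3. 109.2 m^2 is already in m^2. Combine: 46.80586 m^3 / 109.2 m^2 = 0.42862509 m. 1 fermi = 1e-15 m, so 0.42862509 m = 0.42862509 / 1e-15 = 4.2862509e+14 fermi ≈ 4.286e+14 fermi (4 s.f.).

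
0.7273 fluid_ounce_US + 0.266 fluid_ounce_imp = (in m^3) 2.907e-05. Check: 1 fluid_ounce_US = 2.957353e-05 m^3, so 0.7273 fluid_ounce_US = 0.7273 * 2.957353e-05 = 2.1508828e-05 m^3. 1 fluid_ounce_imp = 2.8413063e-05 m^3, so 0.266 fluid_ounce_imp = 0.266 * 2.8413063e-05 = 7.5578746e-06 m^3. Sum: 2.1508828e-05 + 7.5578746e-06 = 2.9066703e-05 m^3. Result: 2.9066703e-05 m^3 ≈ 2.907e-05 m^3 (4 s.f.).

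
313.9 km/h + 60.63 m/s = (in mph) 330.7. Check: 1 km/h = 0.27777778 m/s, so 313.9 km/h = 313.9 * 0.27777778 = 87.194444 m/s. 60.63 m/s is already in m/s. Sum: 87.194444 + 60.63 = 147.82444 m/s. 1 mph = 0.44704 m/s, so 147.82444 m/s = 147.82444 / 0.44704 = 330.67386 mph ≈ 330.7 mph (4 s.f.).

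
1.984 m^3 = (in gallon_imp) 436.4. Check: 1 gallon_imp = 0.00454609 m^3, so 1.984 m^3 = 1.984 / 0.00454609 = 436.41899 gallon_imp ≈ 436.4 gallon_imp (4 s.f.).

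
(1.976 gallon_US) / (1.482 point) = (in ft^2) 1 gallon_US = 0.0037854118 m^3, so 1.976 gallon_US = 1.976 * 0.0037854118 = 0.0074799737 m^3. 1 point = 0.00035277778 m, so 1.482 point = 1.482 * 0.00035277778 = 0.00052281667 m. Combine: 0.0074799737 m^3 / 0.00052281667 m = 14.307068 m^2. 1 ft^2 = 0.09290304 m^2, so 14.307068 m^2 = 14.307068 / 0.09290304 = 154 ft^2. Final answer: 154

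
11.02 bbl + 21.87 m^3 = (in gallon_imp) 5196. Check: 1 bbl = 0.15898729 m^3, so 11.02 bbl = 11.02 * 0.15898729 = 1.75204 m^3. 21.87 m^3 is already in m^3. Sum: 1.75204 + 21.87 = 23.62204 m^3. 1 gallon_imp = 0.00454609 m^3, so 23.62204 m^3 = 23.62204 / 0.00454609 = 5196.1224 gallon_imp ≈ 5196 gallon_imp (4 s.f.).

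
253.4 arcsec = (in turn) 1 arcsec = 4.8481368e-06 rad, so 253.4 arcsec = 253.4 * 4.8481368e-06 = 0.0012285179 rad. 1 turn = 6.2831853 rad, so 0.0012285179 rad = 0.0012285179 / 6.2831853 = 0.00019552469 turn ≈ 0.0001955 turn (4 s.f.). Final answer: 0.0001955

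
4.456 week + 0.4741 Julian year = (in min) 1 week = 604800 s, so 4.456 week = 4.456 * 604800 = 2694988.8 s. 1 Julian year = 31557600 s, so 0.4741 Julian year = 0.4741 * 31557600 = 14961458 s. Sum: 2694988.8 + 14961458 = 17656447 s. 1 min = 60 s, so 17656447 s = 17656447 / 60 = 294274.12 min ≈ 2.943e+05 min (4 s.f.). Final answer: 2.943e+05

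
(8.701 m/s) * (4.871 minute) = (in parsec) 8.241e-14. Check: 8.701 m/s is already in m/s. 1 minute = 60 s, so 4.871 minute = 4.871 * 60 = 292.26 s. Combine: 8.701 m/s * 292.26 s = 2542.9543 m. 1 parsec = 3.0856776e+16 m, so 2542.9543 m = 2542.9543 / 3.0856776e+16 = 8.2411535e-14 parsec ≈ 8.241e-14 parsec (4 s.f.).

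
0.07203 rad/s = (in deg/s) 4.127. Check: 1 deg/s = 0.017453293 rad/s, so 0.07203 rad/s = 0.07203 / 0.017453293 = 4.127015 deg/s ≈ 4.127 deg/s (4 s.f.).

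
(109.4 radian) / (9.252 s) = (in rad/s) 11.82. Check: 109.4 radian = 109.4 rad. 9.252 s is already in s. Combine: 109.4 rad / 9.252 s = 11.82447 rad/s. Result: 11.82447 rad/s ≈ 11.82 rad/s (4 s.f.).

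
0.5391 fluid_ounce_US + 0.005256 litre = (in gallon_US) 0.0056. Check: 1 fluid_ounce_US = 2.957353e-05 m^3, so 0.5391 fluid_ounce_US = 0.5391 * 2.957353e-05 = 1.594309e-05 m^3. 1 litre = 0.001 m^3, so 0.005256 litre = 0.005256 * 0.001 = 5.256e-06 m^3. Sum: 1.594309e-05 + 5.256e-06 = 2.119909e-05 m^3. 1 gallon_US = 0.0037854118 m^3, so 2.119909e-05 m^3 = 2.119909e-05 / 0.0037854118 = 0.0056002071 gallon_US ≈ 0.0056 gallon_US (4 s.f.).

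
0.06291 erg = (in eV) 3.927e+10. Check: 1 erg = 1e-07 J, so 0.06291 erg = 0.06291 * 1e-07 = 6.291e-09 J. 1 eV = 1.6021766e-19 J, so 6.291e-09 J = 6.291e-09 / 1.6021766e-19 = 3.9265334e+10 eV ≈ 3.927e+10 eV (4 s.f.).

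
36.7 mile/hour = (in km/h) 59.06. Check: 1 mile/hour = 0.44704 m/s, so 36.7 mile/hour = 36.7 * 0.44704 = 16.406368 m/s. 1 km/h = 0.27777778 m/s, so 16.406368 m/s = 16.406368 / 0.27777778 = 59.062925 km/h ≈ 59.06 km/h (4 s.f.).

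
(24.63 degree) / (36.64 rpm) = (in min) 1 degree = 0.017453293 rad, so 24.63 degree = 24.63 * 0.017453293 = 0.42987459 rad. 1 rpm = 0.10471976 rad/s, so 36.64 rpm = 36.64 * 0.10471976 = 3.8369318 rad/s. Combine: 0.42987459 rad / 3.8369318 rad/s = 0.11203603 s. 1 min = 60 s, so 0.11203603 s = 0.11203603 / 60 = 0.0018672671 min ≈ 0.001867 min (4 s.f.). Final answer: 0.001867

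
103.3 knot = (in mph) 118.9. Check: 1 knot = 0.51444444 m/s, so 103.3 knot = 103.3 * 0.51444444 = 53.142111 m/s. 1 mph = 0.44704 m/s, so 53.142111 m/s = 53.142111 / 0.44704 = 118.87552 mph ≈ 118.9 mph (4 s.f.).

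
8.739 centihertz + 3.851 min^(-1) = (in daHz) 0.01516. Check: 1 centihertz = 0.01 Hz, so 8.739 centihertz = 8.739 * 0.01 = 0.08739 Hz. 1 min^(-1) = 0.016666667 Hz, so 3.851 min^(-1) = 3.851 * 0.016666667 = 0.064183333 Hz. Sum: 0.08739 + 0.064183333 = 0.15157333 Hz. 1 daHz = 10 Hz, so 0.15157333 Hz = 0.15157333 / 10 = 0.015157333 daHz ≈ 0.01516 daHz (4 s.f.).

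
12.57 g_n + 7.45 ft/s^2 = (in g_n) 1 g_n = 9.80665 m/s^2, so 12.57 g_n = 12.57 * 9.80665 = 123.26959 m/s^2. 1 ft/s^2 = 0.3048 m/s^2, so 7.45 ft/s^2 = 7.45 * 0.3048 = 2.27076 m/s^2. Sum: 123.26959 + 2.27076 = 125.54035 m/s^2. 1 g_n = 9.80665 m/s^2, so 125.54035 m/s^2 = 125.54035 / 9.80665 = 12.801553 g_n ≈ 12.8 g_n (4 s.f.). Final answer: 12.8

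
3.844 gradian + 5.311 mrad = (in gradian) 1 gradian = 0.015707963 rad, so 3.844 gradian = 3.844 * 0.015707963 = 0.060381411 rad. 1 mrad = 0.001 rad, so 5.311 mrad = 5.311 * 0.001 = 0.005311 rad. Sum: 0.060381411 + 0.005311 = 0.065692411 rad. 1 gradian = 0.015707963 rad, so 0.065692411 rad = 0.065692411 / 0.015707963 = 4.1821088 gradian ≈ 4.182 gradian (4 s.f.). Final answer: 4.182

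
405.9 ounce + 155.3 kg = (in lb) 367.7. Check: 1 ounce = 0.028349523 kg, so 405.9 ounce = 405.9 * 0.028349523 = 11.507071 kg. 155.3 kg is already in kg. Sum: 11.507071 + 155.3 = 166.80707 kg. 1 lb = 0.45359237 kg, so 166.80707 kg = 166.80707 / 0.45359237 = 367.74664 lb ≈ 367.7 lb (4 s.f.).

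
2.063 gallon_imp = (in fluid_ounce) 1 gallon_imp = 0.00454609 m^3, so 2.063 gallon_imp = 2.063 * 0.00454609 = 0.0093785837 m^3. 1 fluid_ounce = 2.957353e-05 m^3, so 0.0093785837 m^3 = 0.0093785837 / 2.957353e-05 = 317.12764 fluid_ounce ≈ 317.1 fluid_ounce (4 s.f.). Final answer: 317.1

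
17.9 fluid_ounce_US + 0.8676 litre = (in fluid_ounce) 1 fluid_ounce_US = 2.957353e-05 m^3, so 17.9 fluid_ounce_US = 17.9 * 2.957353e-05 = 0.00052936618 m^3. 1 litre = 0.001 m^3, so 0.8676 litre = 0.8676 * 0.001 = 0.0008676 m^3. Sum: 0.00052936618 + 0.0008676 = 0.0013969662 m^3. 1 fluid_ounce = 2.957353e-05 m^3, so 0.0013969662 m^3 = 0.0013969662 / 2.957353e-05 = 47.237046 fluid_ounce ≈ 47.24 fluid_ounce (4 s.f.). Final answer: 47.24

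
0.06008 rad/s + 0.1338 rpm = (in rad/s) 0.06008 rad/s is already in rad/s. 1 rpm = 0.10471976 rad/s, so 0.1338 rpm = 0.1338 * 0.10471976 = 0.014011503 rad/s. Sum: 0.06008 + 0.014011503 = 0.074091503 rad/s. Result: 0.074091503 rad/s ≈ 0.07409 rad/s (4 s.f.). Final answer: 0.07409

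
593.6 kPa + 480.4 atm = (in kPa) 1 kPa = 1000 Pa, so 593.6 kPa = 593.6 * 1000 = 593600 Pa. 1 atm = 101325 Pa, so 480.4 atm = 480.4 * 101325 = 48676530 Pa. Sum: 593600 + 48676530 = 49270130 Pa. 1 kPa = 1000 Pa, so 49270130 Pa = 49270130 / 1000 = 49270.13 kPa ≈ 4.927e+04 kPa (4 s.f.). Final answer: 4.927e+04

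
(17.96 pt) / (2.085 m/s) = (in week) 1 pt = 0.00035277778 m, so 17.96 pt = 17.96 * 0.00035277778 = 0.0063358889 m. 2.085 m/s is already in m/s. Combine: 0.0063358889 m / 2.085 m/s = 0.0030387956 s. 1 week = 604800 s, so 0.0030387956 s = 0.0030387956 / 604800 = 5.0244637e-09 week ≈ 5.024e-09 week (4 s.f.). Final answer: 5.024e-09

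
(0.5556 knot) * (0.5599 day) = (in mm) 1.383e+07. Check: 1 knot = 0.51444444 m/s, so 0.5556 knot = 0.5556 * 0.51444444 = 0.28582533 m/s. 1 day = 86400 s, so 0.5599 day = 0.5599 * 86400 = 48375.36 s. Combine: 0.28582533 m/s * 48375.36 s = 13826.903 m. 1 mm = 0.001 m, so 13826.903 m = 13826.903 / 0.001 = 13826903 mm ≈ 1.383e+07 mm (4 s.f.).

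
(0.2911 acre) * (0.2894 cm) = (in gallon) 1 acre = 4046.8564 m^2, so 0.2911 acre = 0.2911 * 4046.8564 = 1178.0399 m^2. 1 cm = 0.01 m, so 0.2894 cm = 0.2894 * 0.01 = 0.002894 m. Combine: 1178.0399 m^2 * 0.002894 m = 3.4092475 m^3. 1 gallon = 0.0037854118 m^3, so 3.4092475 m^3 = 3.4092475 / 0.0037854118 = 900.6279 gallon ≈ 900.6 gallon (4 s.f.). Final answer: 900.6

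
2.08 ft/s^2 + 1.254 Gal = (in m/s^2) 0.6465. Check: 1 ft/s^2 = 0.3048 m/s^2, so 2.08 ft/s^2 = 2.08 * 0.3048 = 0.633984 m/s^2. 1 Gal = 0.01 m/s^2, so 1.254 Gal = 1.254 * 0.01 = 0.01254 m/s^2. Sum: 0.633984 + 0.01254 = 0.646524 m/s^2. Result: 0.646524 m/s^2 ≈ 0.6465 m/s^2 (4 s.f.).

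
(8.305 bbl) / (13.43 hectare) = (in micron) 9.832. Check: 1 bbl = 0.15898729 m^3, so 8.305 bbl = 8.305 * 0.15898729 = 1.3203895 m^3. 1 hectare = 10000 m^2, so 13.43 hectare = 13.43 * 10000 = 134300 m^2. Combine: 1.3203895 m^3 / 134300 m^2 = 9.8316417e-06 m. 1 micron = 1e-06 m, so 9.8316417e-06 m = 9.8316417e-06 / 1e-06 = 9.8316417 micron ≈ 9.832 micron (4 s.f.).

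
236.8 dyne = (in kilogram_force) 1 dyne = 1e-05 N, so 236.8 dyne = 236.8 * 1e-05 = 0.002368 N. 1 kilogram_force = 9.80665 N, so 0.002368 N = 0.002368 / 9.80665 = 0.0002414688 kilogram_force ≈ 0.0002415 kilogram_force (4 s.f.). Final answer: 0.0002415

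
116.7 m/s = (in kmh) 1 kmh = 0.27777778 m/s, so 116.7 m/s = 116.7 / 0.27777778 = 420.12 kmh ≈ 420.1 kmh (4 s.f.). Final answer: 420.1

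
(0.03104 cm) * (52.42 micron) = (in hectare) 1 cm = 0.01 m, so 0.03104 cm = 0.03104 * 0.01 = 0.0003104 m. 1 micron = 1e-06 m, so 52.42 micron = 52.42 * 1e-06 = 5.242e-05 m. Combine: 0.0003104 m * 5.242e-05 m = 1.6271168e-08 m^2. 1 hectare = 10000 m^2, so 1.6271168e-08 m^2 = 1.6271168e-08 / 10000 = 1.6271168e-12 hectare ≈ 1.627e-12 hectare (4 s.f.). Final answer: 1.627e-12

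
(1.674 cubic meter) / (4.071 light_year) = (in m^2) 4.346e-17. Check: 1.674 cubic meter = 1.674 m^3. 1 light_year = 9.4607305e+15 m, so 4.071 light_year = 4.071 * 9.4607305e+15 = 3.8514634e+16 m. Combine: 1.674 m^3 / 3.8514634e+16 m = 4.3463999e-17 m^2. Result: 4.3463999e-17 m^2 ≈ 4.346e-17 m^2 (4 s.f.).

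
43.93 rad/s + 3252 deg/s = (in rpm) 961.5. Check: 43.93 rad/s is already in rad/s. 1 deg/s = 0.017453293 rad/s, so 3252 deg/s = 3252 * 0.017453293 = 56.758107 rad/s. Sum: 43.93 + 56.758107 = 100.68811 rad/s. 1 rpm = 0.10471976 rad/s, so 100.68811 rad/s = 100.68811 / 0.10471976 = 961.5006 rpm ≈ 961.5 rpm (4 s.f.).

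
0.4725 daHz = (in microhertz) 4.725e+06. Check: 1 daHz = 10 Hz, so 0.4725 daHz = 0.4725 * 10 = 4.725 Hz. 1 microhertz = 1e-06 Hz, so 4.725 Hz = 4.725 / 1e-06 = 4725000 microhertz ≈ 4.725e+06 microhertz (4 s.f.).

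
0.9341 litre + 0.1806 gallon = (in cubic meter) 1 litre = 0.001 m^3, so 0.9341 litre = 0.9341 * 0.001 = 0.0009341 m^3. 1 gallon = 0.0037854118 m^3, so 0.1806 gallon = 0.1806 * 0.0037854118 = 0.00068364537 m^3. Sum: 0.0009341 + 0.00068364537 = 0.0016177454 m^3. 0.0016177454 m^3 = 0.0016177454 cubic meter ≈ 0.001618 cubic meter (4 s.f.). Final answer: 0.001618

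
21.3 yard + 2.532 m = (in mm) 1 yard = 0.9144 m, so 21.3 yard = 21.3 * 0.9144 = 19.47672 m. 2.532 m is already in m. Sum: 19.47672 + 2.532 = 22.00872 m. 1 mm = 0.001 m, so 22.00872 m = 22.00872 / 0.001 = 22008.72 mm ≈ 2.201e+04 mm (4 s.f.). Final answer: 2.201e+04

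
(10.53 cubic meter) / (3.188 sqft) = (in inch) 10.53 cubic meter = 10.53 m^3. 1 sqft = 0.09290304 m^2, so 3.188 sqft = 3.188 * 0.09290304 = 0.29617489 m^2. Combine: 10.53 m^3 / 0.29617489 m^2 = 35.553318 m. 1 inch = 0.0254 m, so 35.553318 m = 35.553318 / 0.0254 = 1399.7369 inch ≈ 1400 inch (4 s.f.). Final answer: 1400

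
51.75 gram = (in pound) 1 gram = 0.001 kg, so 51.75 gram = 51.75 * 0.001 = 0.05175 kg. 1 pound = 0.45359237 kg, so 0.05175 kg = 0.05175 / 0.45359237 = 0.11408922 pound ≈ 0.1141 pound (4 s.f.). Final answer: 0.1141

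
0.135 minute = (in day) 9.375e-05. Check: 1 minute = 60 s, so 0.135 minute = 0.135 * 60 = 8.1 s. 1 day = 86400 s, so 8.1 s = 8.1 / 86400 = 9.375e-05 day.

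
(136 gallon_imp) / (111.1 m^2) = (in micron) 1 gallon_imp = 0.00454609 m^3, so 136 gallon_imp = 136 * 0.00454609 = 0.61826824 m^3. 111.1 m^2 is already in m^2. Combine: 0.61826824 m^3 / 111.1 m^2 = 0.0055649707 m. 1 micron = 1e-06 m, so 0.0055649707 m = 0.0055649707 / 1e-06 = 5564.9707 micron ≈ 5565 micron (4 s.f.). Final answer: 5565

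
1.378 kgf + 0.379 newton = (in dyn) 1 kgf = 9.80665 N, so 1.378 kgf = 1.378 * 9.80665 = 13.513564 N. 0.379 newton = 0.379 N. Sum: 13.513564 + 0.379 = 13.892564 N. 1 dyn = 1e-05 N, so 13.892564 N = 13.892564 / 1e-05 = 1389256.4 dyn ≈ 1.389e+06 dyn (4 s.f.). Final answer: 1.389e+06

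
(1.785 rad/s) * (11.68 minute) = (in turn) 1.785 rad/s is already in rad/s. 1 minute = 60 s, so 11.68 minute = 11.68 * 60 = 700.8 s. Combine: 1.785 rad/s * 700.8 s = 1250.928 rad. 1 turn = 6.2831853 rad, so 1250.928 rad = 1250.928 / 6.2831853 = 199.09137 turn ≈ 199.1 turn (4 s.f.). Final answer: 199.1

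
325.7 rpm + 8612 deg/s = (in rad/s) 1 rpm = 0.10471976 rad/s, so 325.7 rpm = 325.7 * 0.10471976 = 34.107224 rad/s. 1 deg/s = 0.017453293 rad/s, so 8612 deg/s = 8612 * 0.017453293 = 150.30776 rad/s. Sum: 34.107224 + 150.30776 = 184.41498 rad/s. Result: 184.41498 rad/s ≈ 184.4 rad/s (4 s.f.). Final answer: 184.4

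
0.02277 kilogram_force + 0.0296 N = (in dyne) 2.529e+04. Check: 1 kilogram_force = 9.80665 N, so 0.02277 kilogram_force = 0.02277 * 9.80665 = 0.22329742 N. 0.0296 N is already in N. Sum: 0.22329742 + 0.0296 = 0.25289742 N. 1 dyne = 1e-05 N, so 0.25289742 N = 0.25289742 / 1e-05 = 25289.742 dyne ≈ 2.529e+04 dyne (4 s.f.).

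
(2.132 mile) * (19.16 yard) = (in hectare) 6.011. Check: 1 mile = 1609.344 m, so 2.132 mile = 2.132 * 1609.344 = 3431.1214 m. 1 yard = 0.9144 m, so 19.16 yard = 19.16 * 0.9144 = 17.519904 m. Combine: 3431.1214 m * 17.519904 m = 60112.918 m^2. 1 hectare = 10000 m^2, so 60112.918 m^2 = 60112.918 / 10000 = 6.0112918 hectare ≈ 6.011 hectare (4 s.f.).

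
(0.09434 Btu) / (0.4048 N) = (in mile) 0.1528. Check: 1 Btu = 1055.0559 J, so 0.09434 Btu = 0.09434 * 1055.0559 = 99.533969 J. 0.4048 N is already in N. Combine: 99.533969 J / 0.4048 N = 245.88431 m. 1 mile = 1609.344 m, so 245.88431 m = 245.88431 / 1609.344 = 0.15278543 mile ≈ 0.1528 mile (4 s.f.).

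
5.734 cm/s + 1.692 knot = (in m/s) 1 cm/s = 0.01 m/s, so 5.734 cm/s = 5.734 * 0.01 = 0.05734 m/s. 1 knot = 0.51444444 m/s, so 1.692 knot = 1.692 * 0.51444444 = 0.87044 m/s. Sum: 0.05734 + 0.87044 = 0.92778 m/s. Result: 0.92778 m/s ≈ 0.9278 m/s (4 s.f.). Final answer: 0.9278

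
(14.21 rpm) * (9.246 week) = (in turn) 1 rpm = 0.10471976 rad/s, so 14.21 rpm = 14.21 * 0.10471976 = 1.4880677 rad/s. 1 week = 604800 s, so 9.246 week = 9.246 * 604800 = 5591980.8 s. Combine: 1.4880677 rad/s * 5591980.8 s = 8321246.1 rad. 1 turn = 6.2831853 rad, so 8321246.1 rad = 8321246.1 / 6.2831853 = 1324367.5 turn ≈ 1.324e+06 turn (4 s.f.). Final answer: 1.324e+06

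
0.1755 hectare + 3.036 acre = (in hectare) 1 hectare = 10000 m^2, so 0.1755 hectare = 0.1755 * 10000 = 1755 m^2. 1 acre = 4046.8564 m^2, so 3.036 acre = 3.036 * 4046.8564 = 12286.256 m^2. Sum: 1755 + 12286.256 = 14041.256 m^2. 1 hectare = 10000 m^2, so 14041.256 m^2 = 14041.256 / 10000 = 1.4041256 hectare ≈ 1.404 hectare (4 s.f.). Final answer: 1.404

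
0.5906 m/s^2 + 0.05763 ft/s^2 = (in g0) 0.06202. Check: 0.5906 m/s^2 is already in m/s^2. 1 ft/s^2 = 0.3048 m/s^2, so 0.05763 ft/s^2 = 0.05763 * 0.3048 = 0.017565624 m/s^2. Sum: 0.5906 + 0.017565624 = 0.60816562 m/s^2. 1 g0 = 9.80665 m/s^2, so 0.60816562 m/s^2 = 0.60816562 / 9.80665 = 0.062015635 g0 ≈ 0.06202 g0 (4 s.f.).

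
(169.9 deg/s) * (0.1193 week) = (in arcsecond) 1 deg/s = 0.017453293 rad/s, so 169.9 deg/s = 169.9 * 0.017453293 = 2.9653144 rad/s. 1 week = 604800 s, so 0.1193 week = 0.1193 * 604800 = 72152.64 s. Combine: 2.9653144 rad/s * 72152.64 s = 213955.26 rad. 1 arcsecond = 4.8481368e-06 rad, so 213955.26 rad = 213955.26 / 4.8481368e-06 = 4.4131441e+10 arcsecond ≈ 4.413e+10 arcsecond (4 s.f.). Final answer: 4.413e+10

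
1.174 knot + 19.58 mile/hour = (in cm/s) 935.7. Check: 1 knot = 0.51444444 m/s, so 1.174 knot = 1.174 * 0.51444444 = 0.60395778 m/s. 1 mile/hour = 0.44704 m/s, so 19.58 mile/hour = 19.58 * 0.44704 = 8.7530432 m/s. Sum: 0.60395778 + 8.7530432 = 9.357001 m/s. 1 cm/s = 0.01 m/s, so 9.357001 m/s = 9.357001 / 0.01 = 935.7001 cm/s ≈ 935.7 cm/s (4 s.f.).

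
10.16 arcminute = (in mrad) 2.955. Check: 1 arcminute = 0.00029088821 rad, so 10.16 arcminute = 10.16 * 0.00029088821 = 0.0029554242 rad. 1 mrad = 0.001 rad, so 0.0029554242 rad = 0.0029554242 / 0.001 = 2.9554242 mrad ≈ 2.955 mrad (4 s.f.).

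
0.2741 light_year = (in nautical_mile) 1 light_year = 9.4607305e+15 m, so 0.2741 light_year = 0.2741 * 9.4607305e+15 = 2.5931862e+15 m. 1 nautical_mile = 1852 m, so 2.5931862e+15 m = 2.5931862e+15 / 1852 = 1.4002085e+12 nautical_mile ≈ 1.4e+12 nautical_mile (4 s.f.). Final answer: 1.4e+12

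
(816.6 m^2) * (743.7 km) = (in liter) 6.073e+11. Check: 816.6 m^2 is already in m^2. 1 km = 1000 m, so 743.7 km = 743.7 * 1000 = 743700 m. Combine: 816.6 m^2 * 743700 m = 6.0730542e+08 m^3. 1 liter = 0.001 m^3, so 6.0730542e+08 m^3 = 6.0730542e+08 / 0.001 = 6.0730542e+11 liter ≈ 6.073e+11 liter (4 s.f.).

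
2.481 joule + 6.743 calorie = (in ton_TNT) 2.481 joule = 2.481 J. 1 calorie = 4.184 J, so 6.743 calorie = 6.743 * 4.184 = 28.212712 J. Sum: 2.481 + 28.212712 = 30.693712 J. 1 ton_TNT = 4.184e+09 J, so 30.693712 J = 30.693712 / 4.184e+09 = 7.3359732e-09 ton_TNT ≈ 7.336e-09 ton_TNT (4 s.f.). Final answer: 7.336e-09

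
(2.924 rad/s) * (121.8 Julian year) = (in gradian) 2.924 rad/s is already in rad/s. 1 Julian year = 31557600 s, so 121.8 Julian year = 121.8 * 31557600 = 3.8437157e+09 s. Combine: 2.924 rad/s * 3.8437157e+09 s = 1.1239025e+10 rad. 1 gradian = 0.015707963 rad, so 1.1239025e+10 rad = 1.1239025e+10 / 0.015707963 = 7.1549853e+11 gradian ≈ 7.155e+11 gradian (4 s.f.). Final answer: 7.155e+11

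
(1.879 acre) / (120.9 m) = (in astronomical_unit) 1 acre = 4046.8564 m^2, so 1.879 acre = 1.879 * 4046.8564 = 7604.0432 m^2. 120.9 m is already in m. Combine: 7604.0432 m^2 / 120.9 m = 62.895312 m. 1 astronomical_unit = 1.4959787e+11 m, so 62.895312 m = 62.895312 / 1.4959787e+11 = 4.2042919e-10 astronomical_unit ≈ 4.204e-10 astronomical_unit (4 s.f.). Final answer: 4.204e-10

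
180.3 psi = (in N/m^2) 1 psi = 6894.7573 Pa, so 180.3 psi = 180.3 * 6894.7573 = 1243124.7 Pa. 1243124.7 Pa = 1243124.7 N/m^2 ≈ 1.243e+06 N/m^2 (4 s.f.). Final answer: 1.243e+06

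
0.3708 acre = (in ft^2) 1 acre = 4046.8564 m^2, so 0.3708 acre = 0.3708 * 4046.8564 = 1500.5744 m^2. 1 ft^2 = 0.09290304 m^2, so 1500.5744 m^2 = 1500.5744 / 0.09290304 = 16152.048 ft^2 ≈ 1.615e+04 ft^2 (4 s.f.). Final answer: 1.615e+04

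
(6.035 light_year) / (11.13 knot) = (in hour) 2.77e+12. Check: 1 light_year = 9.4607305e+15 m, so 6.035 light_year = 6.035 * 9.4607305e+15 = 5.7095508e+16 m. 1 knot = 0.51444444 m/s, so 11.13 knot = 11.13 * 0.51444444 = 5.7257667 m/s. Combine: 5.7095508e+16 m / 5.7257667 m/s = 9.9716792e+15 s. 1 hour = 3600 s, so 9.9716792e+15 s = 9.9716792e+15 / 3600 = 2.7699109e+12 hour ≈ 2.77e+12 hour (4 s.f.).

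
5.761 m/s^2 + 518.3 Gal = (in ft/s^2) 35.91. Check: 5.761 m/s^2 is already in m/s^2. 1 Gal = 0.01 m/s^2, so 518.3 Gal = 518.3 * 0.01 = 5.183 m/s^2. Sum: 5.761 + 5.183 = 10.944 m/s^2. 1 ft/s^2 = 0.3048 m/s^2, so 10.944 m/s^2 = 10.944 / 0.3048 = 35.905512 ft/s^2 ≈ 35.91 ft/s^2 (4 s.f.).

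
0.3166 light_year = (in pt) 1 light_year = 9.4607305e+15 m, so 0.3166 light_year = 0.3166 * 9.4607305e+15 = 2.9952673e+15 m. 1 pt = 0.00035277778 m, so 2.9952673e+15 m = 2.9952673e+15 / 0.00035277778 = 8.4905214e+18 pt ≈ 8.491e+18 pt (4 s.f.). Final answer: 8.491e+18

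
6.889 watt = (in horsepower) 6.889 watt = 6.889 W. 1 horsepower = 745.69987 W, so 6.889 W = 6.889 / 745.69987 = 0.0092383012 horsepower ≈ 0.009238 horsepower (4 s.f.). Final answer: 0.009238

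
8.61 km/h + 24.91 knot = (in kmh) 54.74. Check: 1 km/h = 0.27777778 m/s, so 8.61 km/h = 8.61 * 0.27777778 = 2.3916667 m/s. 1 knot = 0.51444444 m/s, so 24.91 knot = 24.91 * 0.51444444 = 12.814811 m/s. Sum: 2.3916667 + 12.814811 = 15.206478 m/s. 1 kmh = 0.27777778 m/s, so 15.206478 m/s = 15.206478 / 0.27777778 = 54.74332 kmh ≈ 54.74 kmh (4 s.f.).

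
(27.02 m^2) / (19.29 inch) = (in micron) 27.02 m^2 is already in m^2. 1 inch = 0.0254 m, so 19.29 inch = 19.29 * 0.0254 = 0.489966 m. Combine: 27.02 m^2 / 0.489966 m = 55.146684 m. 1 micron = 1e-06 m, so 55.146684 m = 55.146684 / 1e-06 = 55146684 micron ≈ 5.515e+07 micron (4 s.f.). Final answer: 5.515e+07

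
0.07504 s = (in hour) 1 hour = 3600 s, so 0.07504 s = 0.07504 / 3600 = 2.0844444e-05 hour ≈ 2.084e-05 hour (4 s.f.). Final answer: 2.084e-05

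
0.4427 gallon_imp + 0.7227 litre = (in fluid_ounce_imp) 1 gallon_imp = 0.00454609 m^3, so 0.4427 gallon_imp = 0.4427 * 0.00454609 = 0.002012554 m^3. 1 litre = 0.001 m^3, so 0.7227 litre = 0.7227 * 0.001 = 0.0007227 m^3. Sum: 0.002012554 + 0.0007227 = 0.002735254 m^3. 1 fluid_ounce_imp = 2.8413063e-05 m^3, so 0.002735254 m^3 = 0.002735254 / 2.8413063e-05 = 96.267484 fluid_ounce_imp ≈ 96.27 fluid_ounce_imp (4 s.f.). Final answer: 96.27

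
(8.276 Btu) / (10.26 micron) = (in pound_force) 1.913e+08. Check: 1 Btu = 1055.0559 J, so 8.276 Btu = 8.276 * 1055.0559 = 8731.6422 J. 1 micron = 1e-06 m, so 10.26 micron = 10.26 * 1e-06 = 1.026e-05 m. Combine: 8731.6422 J / 1.026e-05 m = 8.5103725e+08 N. 1 pound_force = 4.4482216 N, so 8.5103725e+08 N = 8.5103725e+08 / 4.4482216 = 1.9132079e+08 pound_force ≈ 1.913e+08 pound_force (4 s.f.).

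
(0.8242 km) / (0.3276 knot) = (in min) 1 km = 1000 m, so 0.8242 km = 0.8242 * 1000 = 824.2 m. 1 knot = 0.51444444 m/s, so 0.3276 knot = 0.3276 * 0.51444444 = 0.168532 m/s. Combine: 824.2 m / 0.168532 m/s = 4890.4659 s. 1 min = 60 s, so 4890.4659 s = 4890.4659 / 60 = 81.507765 min ≈ 81.51 min (4 s.f.). Final answer: 81.51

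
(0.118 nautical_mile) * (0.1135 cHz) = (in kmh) 1 nautical_mile = 1852 m, so 0.118 nautical_mile = 0.118 * 1852 = 218.536 m. 1 cHz = 0.01 Hz, so 0.1135 cHz = 0.1135 * 0.01 = 0.001135 Hz. Combine: 218.536 m * 0.001135 Hz = 0.24803836 m/s. 1 kmh = 0.27777778 m/s, so 0.24803836 m/s = 0.24803836 / 0.27777778 = 0.8929381 kmh ≈ 0.8929 kmh (4 s.f.). Final answer: 0.8929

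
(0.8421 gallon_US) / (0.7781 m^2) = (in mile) 1 gallon_US = 0.0037854118 m^3, so 0.8421 gallon_US = 0.8421 * 0.0037854118 = 0.0031876953 m^3. 0.7781 m^2 is already in m^2. Combine: 0.0031876953 m^3 / 0.7781 m^2 = 0.0040967681 m. 1 mile = 1609.344 m, so 0.0040967681 m = 0.0040967681 / 1609.344 = 2.5456137e-06 mile ≈ 2.546e-06 mile (4 s.f.). Final answer: 2.546e-06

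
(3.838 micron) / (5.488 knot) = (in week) 1 micron = 1e-06 m, so 3.838 micron = 3.838 * 1e-06 = 3.838e-06 m. 1 knot = 0.51444444 m/s, so 5.488 knot = 5.488 * 0.51444444 = 2.8232711 m/s. Combine: 3.838e-06 m / 2.8232711 m/s = 1.359416e-06 s. 1 week = 604800 s, so 1.359416e-06 s = 1.359416e-06 / 604800 = 2.2477117e-12 week ≈ 2.248e-12 week (4 s.f.). Final answer: 2.248e-12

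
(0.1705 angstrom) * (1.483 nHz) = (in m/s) 2.529e-20. Check: 1 angstrom = 1e-10 m, so 0.1705 angstrom = 0.1705 * 1e-10 = 1.705e-11 m. 1 nHz = 1e-09 Hz, so 1.483 nHz = 1.483 * 1e-09 = 1.483e-09 Hz. Combine: 1.705e-11 m * 1.483e-09 Hz = 2.528515e-20 m/s. Result: 2.528515e-20 m/s ≈ 2.529e-20 m/s (4 s.f.).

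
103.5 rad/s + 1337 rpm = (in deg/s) 1.395e+04. Check: 103.5 rad/s is already in rad/s. 1 rpm = 0.10471976 rad/s, so 1337 rpm = 1337 * 0.10471976 = 140.01031 rad/s. Sum: 103.5 + 140.01031 = 243.51031 rad/s. 1 deg/s = 0.017453293 rad/s, so 243.51031 rad/s = 243.51031 / 0.017453293 = 13952.113 deg/s ≈ 1.395e+04 deg/s (4 s.f.).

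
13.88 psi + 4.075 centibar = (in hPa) 997.7. Check: 1 psi = 6894.7573 Pa, so 13.88 psi = 13.88 * 6894.7573 = 95699.231 Pa. 1 centibar = 1000 Pa, so 4.075 centibar = 4.075 * 1000 = 4075 Pa. Sum: 95699.231 + 4075 = 99774.231 Pa. 1 hPa = 100 Pa, so 99774.231 Pa = 99774.231 / 100 = 997.74231 hPa ≈ 997.7 hPa (4 s.f.).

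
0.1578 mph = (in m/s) 0.07054. Check: 1 mph = 0.44704 m/s, so 0.1578 mph = 0.1578 * 0.44704 = 0.070542912 m/s. Result: 0.070542912 m/s ≈ 0.07054 m/s (4 s.f.).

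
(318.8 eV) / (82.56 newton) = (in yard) 1 eV = 1.6021766e-19 J, so 318.8 eV = 318.8 * 1.6021766e-19 = 5.1077391e-17 J. 82.56 newton = 82.56 N. Combine: 5.1077391e-17 J / 82.56 N = 6.1866995e-19 m. 1 yard = 0.9144 m, so 6.1866995e-19 m = 6.1866995e-19 / 0.9144 = 6.7658568e-19 yard ≈ 6.766e-19 yard (4 s.f.). Final answer: 6.766e-19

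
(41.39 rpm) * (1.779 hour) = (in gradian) 1.767e+06. Check: 1 rpm = 0.10471976 rad/s, so 41.39 rpm = 41.39 * 0.10471976 = 4.3343507 rad/s. 1 hour = 3600 s, so 1.779 hour = 1.779 * 3600 = 6404.4 s. Combine: 4.3343507 rad/s * 6404.4 s = 27758.915 rad. 1 gradian = 0.015707963 rad, so 27758.915 rad = 27758.915 / 0.015707963 = 1767187.4 gradian ≈ 1.767e+06 gradian (4 s.f.).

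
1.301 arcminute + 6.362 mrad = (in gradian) 1 arcminute = 0.00029088821 rad, so 1.301 arcminute = 1.301 * 0.00029088821 = 0.00037844556 rad. 1 mrad = 0.001 rad, so 6.362 mrad = 6.362 * 0.001 = 0.006362 rad. Sum: 0.00037844556 + 0.006362 = 0.0067404456 rad. 1 gradian = 0.015707963 rad, so 0.0067404456 rad = 0.0067404456 / 0.015707963 = 0.42911009 gradian ≈ 0.4291 gradian (4 s.f.). Final answer: 0.4291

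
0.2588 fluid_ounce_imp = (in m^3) 7.353e-06. Check: 1 fluid_ounce_imp = 2.8413063e-05 m^3, so 0.2588 fluid_ounce_imp = 0.2588 * 2.8413063e-05 = 7.3533006e-06 m^3. Result: 7.3533006e-06 m^3 ≈ 7.353e-06 m^3 (4 s.f.).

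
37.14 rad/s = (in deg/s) 1 deg/s = 0.017453293 rad/s, so 37.14 rad/s = 37.14 / 0.017453293 = 2127.9653 deg/s ≈ 2128 deg/s (4 s.f.). Final answer: 2128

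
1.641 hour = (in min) 98.46. Check: 1 hour = 3600 s, so 1.641 hour = 1.641 * 3600 = 5907.6 s. 1 min = 60 s, so 5907.6 s = 5907.6 / 60 = 98.46 min.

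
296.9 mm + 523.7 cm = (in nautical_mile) 0.002988. Check: 1 mm = 0.001 m, so 296.9 mm = 296.9 * 0.001 = 0.2969 m. 1 cm = 0.01 m, so 523.7 cm = 523.7 * 0.01 = 5.237 m. Sum: 0.2969 + 5.237 = 5.5339 m. 1 nautical_mile = 1852 m, so 5.5339 m = 5.5339 / 1852 = 0.002988067 nautical_mile ≈ 0.002988 nautical_mile (4 s.f.).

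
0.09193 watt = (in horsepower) 0.09193 watt = 0.09193 W. 1 horsepower = 745.69987 W, so 0.09193 W = 0.09193 / 745.69987 = 0.00012328016 horsepower ≈ 0.0001233 horsepower (4 s.f.). Final answer: 0.0001233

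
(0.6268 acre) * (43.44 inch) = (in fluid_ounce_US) 9.464e+07. Check: 1 acre = 4046.8564 m^2, so 0.6268 acre = 0.6268 * 4046.8564 = 2536.5696 m^2. 1 inch = 0.0254 m, so 43.44 inch = 43.44 * 0.0254 = 1.103376 m. Combine: 2536.5696 m^2 * 1.103376 m = 2798.79 m^3. 1 fluid_ounce_US = 2.957353e-05 m^3, so 2798.79 m^3 = 2798.79 / 2.957353e-05 = 94638349 fluid_ounce_US ≈ 9.464e+07 fluid_ounce_US (4 s.f.).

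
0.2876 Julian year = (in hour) 2521. Check: 1 Julian year = 31557600 s, so 0.2876 Julian year = 0.2876 * 31557600 = 9075965.8 s. 1 hour = 3600 s, so 9075965.8 s = 9075965.8 / 3600 = 2521.1016 hour ≈ 2521 hour (4 s.f.).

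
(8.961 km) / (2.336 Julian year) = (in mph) 0.0002719. Check: 1 km = 1000 m, so 8.961 km = 8.961 * 1000 = 8961 m. 1 Julian year = 31557600 s, so 2.336 Julian year = 2.336 * 31557600 = 73718554 s. Combine: 8961 m / 73718554 s = 0.00012155692 m/s. 1 mph = 0.44704 m/s, so 0.00012155692 m/s = 0.00012155692 / 0.44704 = 0.00027191508 mph ≈ 0.0002719 mph (4 s.f.).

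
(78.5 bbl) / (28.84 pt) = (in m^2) 1 bbl = 0.15898729 m^3, so 78.5 bbl = 78.5 * 0.15898729 = 12.480503 m^3. 1 pt = 0.00035277778 m, so 28.84 pt = 28.84 * 0.00035277778 = 0.010174111 m. Combine: 12.480503 m^3 / 0.010174111 m = 1226.6922 m^2. Result: 1226.6922 m^2 ≈ 1227 m^2 (4 s.f.). Final answer: 1227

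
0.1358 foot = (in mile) 1 foot = 0.3048 m, so 0.1358 foot = 0.1358 * 0.3048 = 0.04139184 m. 1 mile = 1609.344 m, so 0.04139184 m = 0.04139184 / 1609.344 = 2.5719697e-05 mile ≈ 2.572e-05 mile (4 s.f.). Final answer: 2.572e-05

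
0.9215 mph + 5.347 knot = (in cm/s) 1 mph = 0.44704 m/s, so 0.9215 mph = 0.9215 * 0.44704 = 0.41194736 m/s. 1 knot = 0.51444444 m/s, so 5.347 knot = 5.347 * 0.51444444 = 2.7507344 m/s. Sum: 0.41194736 + 2.7507344 = 3.1626818 m/s. 1 cm/s = 0.01 m/s, so 3.1626818 m/s = 3.1626818 / 0.01 = 316.26818 cm/s ≈ 316.3 cm/s (4 s.f.). Final answer: 316.3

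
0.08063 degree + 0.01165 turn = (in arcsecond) 1 degree = 0.017453293 rad, so 0.08063 degree = 0.08063 * 0.017453293 = 0.001407259 rad. 1 turn = 6.2831853 rad, so 0.01165 turn = 0.01165 * 6.2831853 = 0.073199109 rad. Sum: 0.001407259 + 0.073199109 = 0.074606368 rad. 1 arcsecond = 4.8481368e-06 rad, so 0.074606368 rad = 0.074606368 / 4.8481368e-06 = 15388.668 arcsecond ≈ 1.539e+04 arcsecond (4 s.f.). Final answer: 1.539e+04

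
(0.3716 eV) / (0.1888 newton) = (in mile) 1.959e-22. Check: 1 eV = 1.6021766e-19 J, so 0.3716 eV = 0.3716 * 1.6021766e-19 = 5.9536884e-20 J. 0.1888 newton = 0.1888 N. Combine: 5.9536884e-20 J / 0.1888 N = 3.1534366e-19 m. 1 mile = 1609.344 m, so 3.1534366e-19 m = 3.1534366e-19 / 1609.344 = 1.9594547e-22 mile ≈ 1.959e-22 mile (4 s.f.).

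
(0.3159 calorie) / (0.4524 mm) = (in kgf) 297.9. Check: 1 calorie = 4.184 J, so 0.3159 calorie = 0.3159 * 4.184 = 1.3217256 J. 1 mm = 0.001 m, so 0.4524 mm = 0.4524 * 0.001 = 0.0004524 m. Combine: 1.3217256 J / 0.0004524 m = 2921.5862 N. 1 kgf = 9.80665 N, so 2921.5862 N = 2921.5862 / 9.80665 = 297.91888 kgf ≈ 297.9 kgf (4 s.f.).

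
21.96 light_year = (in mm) 2.078e+20. Check: 1 light_year = 9.4607305e+15 m, so 21.96 light_year = 21.96 * 9.4607305e+15 = 2.0775764e+17 m. 1 mm = 0.001 m, so 2.0775764e+17 m = 2.0775764e+17 / 0.001 = 2.0775764e+20 mm ≈ 2.078e+20 mm (4 s.f.).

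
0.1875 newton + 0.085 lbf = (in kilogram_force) 0.05768. Check: 0.1875 newton = 0.1875 N. 1 lbf = 4.4482216 N, so 0.085 lbf = 0.085 * 4.4482216 = 0.37809884 N. Sum: 0.1875 + 0.37809884 = 0.56559884 N. 1 kilogram_force = 9.80665 N, so 0.56559884 N = 0.56559884 / 9.80665 = 0.05767503 kilogram_force ≈ 0.05768 kilogram_force (4 s.f.).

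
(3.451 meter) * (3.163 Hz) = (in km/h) 39.3. Check: 3.451 meter = 3.451 m. 3.163 Hz is already in Hz. Combine: 3.451 m * 3.163 Hz = 10.915513 m/s. 1 km/h = 0.27777778 m/s, so 10.915513 m/s = 10.915513 / 0.27777778 = 39.295847 km/h ≈ 39.3 km/h (4 s.f.).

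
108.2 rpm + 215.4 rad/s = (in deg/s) 1.299e+04. Check: 1 rpm = 0.10471976 rad/s, so 108.2 rpm = 108.2 * 0.10471976 = 11.330678 rad/s. 215.4 rad/s is already in rad/s. Sum: 11.330678 + 215.4 = 226.73068 rad/s. 1 deg/s = 0.017453293 rad/s, so 226.73068 rad/s = 226.73068 / 0.017453293 = 12990.711 deg/s ≈ 1.299e+04 deg/s (4 s.f.).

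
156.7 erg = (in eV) 9.78e+13. Check: 1 erg = 1e-07 J, so 156.7 erg = 156.7 * 1e-07 = 1.567e-05 J. 1 eV = 1.6021766e-19 J, so 1.567e-05 J = 1.567e-05 / 1.6021766e-19 = 9.7804447e+13 eV ≈ 9.78e+13 eV (4 s.f.).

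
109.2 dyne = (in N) 0.001092. Check: 1 dyne = 1e-05 N, so 109.2 dyne = 109.2 * 1e-05 = 0.001092 N. Result: 0.001092 N.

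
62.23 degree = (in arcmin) 3734. Check: 1 degree = 0.017453293 rad, so 62.23 degree = 62.23 * 0.017453293 = 1.0861184 rad. 1 arcmin = 0.00029088821 rad, so 1.0861184 rad = 1.0861184 / 0.00029088821 = 3733.8 arcmin ≈ 3734 arcmin (4 s.f.).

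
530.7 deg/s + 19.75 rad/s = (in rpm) 277. Check: 1 deg/s = 0.017453293 rad/s, so 530.7 deg/s = 530.7 * 0.017453293 = 9.2624623 rad/s. 19.75 rad/s is already in rad/s. Sum: 9.2624623 + 19.75 = 29.012462 rad/s. 1 rpm = 0.10471976 rad/s, so 29.012462 rad/s = 29.012462 / 0.10471976 = 277.04861 rpm ≈ 277 rpm (4 s.f.).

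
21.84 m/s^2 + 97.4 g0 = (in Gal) 9.77e+04. Check: 21.84 m/s^2 is already in m/s^2. 1 g0 = 9.80665 m/s^2, so 97.4 g0 = 97.4 * 9.80665 = 955.16771 m/s^2. Sum: 21.84 + 955.16771 = 977.00771 m/s^2. 1 Gal = 0.01 m/s^2, so 977.00771 m/s^2 = 977.00771 / 0.01 = 97700.771 Gal ≈ 9.77e+04 Gal (4 s.f.).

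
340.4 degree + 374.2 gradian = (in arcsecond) 1 degree = 0.017453293 rad, so 340.4 degree = 340.4 * 0.017453293 = 5.9411008 rad. 1 gradian = 0.015707963 rad, so 374.2 gradian = 374.2 * 0.015707963 = 5.8779199 rad. Sum: 5.9411008 + 5.8779199 = 11.819021 rad. 1 arcsecond = 4.8481368e-06 rad, so 11.819021 rad = 11.819021 / 4.8481368e-06 = 2437848 arcsecond ≈ 2.438e+06 arcsecond (4 s.f.). Final answer: 2.438e+06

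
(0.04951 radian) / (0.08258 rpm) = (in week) 9.466e-06. Check: 0.04951 radian = 0.04951 rad. 1 rpm = 0.10471976 rad/s, so 0.08258 rpm = 0.08258 * 0.10471976 = 0.0086477574 rad/s. Combine: 0.04951 rad / 0.0086477574 rad/s = 5.7251837 s. 1 week = 604800 s, so 5.7251837 s = 5.7251837 / 604800 = 9.466243e-06 week ≈ 9.466e-06 week (4 s.f.).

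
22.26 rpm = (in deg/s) 133.6. Check: 1 rpm = 0.10471976 rad/s, so 22.26 rpm = 22.26 * 0.10471976 = 2.3310617 rad/s. 1 deg/s = 0.017453293 rad/s, so 2.3310617 rad/s = 2.3310617 / 0.017453293 = 133.56 deg/s ≈ 133.6 deg/s (4 s.f.).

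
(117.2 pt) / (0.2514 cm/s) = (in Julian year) 1 pt = 0.00035277778 m, so 117.2 pt = 117.2 * 0.00035277778 = 0.041345556 m. 1 cm/s = 0.01 m/s, so 0.2514 cm/s = 0.2514 * 0.01 = 0.002514 m/s. Combine: 0.041345556 m / 0.002514 m/s = 16.446124 s. 1 Julian year = 31557600 s, so 16.446124 s = 16.446124 / 31557600 = 5.2114622e-07 Julian year ≈ 5.211e-07 Julian year (4 s.f.). Final answer: 5.211e-07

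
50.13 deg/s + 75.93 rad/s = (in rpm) 1 deg/s = 0.017453293 rad/s, so 50.13 deg/s = 50.13 * 0.017453293 = 0.87493355 rad/s. 75.93 rad/s is already in rad/s. Sum: 0.87493355 + 75.93 = 76.804934 rad/s. 1 rpm = 0.10471976 rad/s, so 76.804934 rad/s = 76.804934 / 0.10471976 = 733.43309 rpm ≈ 733.4 rpm (4 s.f.). Final answer: 733.4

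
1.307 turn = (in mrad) 1 turn = 6.2831853 rad, so 1.307 turn = 1.307 * 6.2831853 = 8.2121232 rad. 1 mrad = 0.001 rad, so 8.2121232 rad = 8.2121232 / 0.001 = 8212.1232 mrad ≈ 8212 mrad (4 s.f.). Final answer: 8212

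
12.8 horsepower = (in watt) 9545. Check: 1 horsepower = 745.69987 W, so 12.8 horsepower = 12.8 * 745.69987 = 9544.9584 W. 9544.9584 W = 9544.9584 watt ≈ 9545 watt (4 s.f.).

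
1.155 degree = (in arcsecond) 4158. Check: 1 degree = 0.017453293 rad, so 1.155 degree = 1.155 * 0.017453293 = 0.020158553 rad. 1 arcsecond = 4.8481368e-06 rad, so 0.020158553 rad = 0.020158553 / 4.8481368e-06 = 4158 arcsecond.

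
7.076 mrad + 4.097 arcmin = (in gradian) 1 mrad = 0.001 rad, so 7.076 mrad = 7.076 * 0.001 = 0.007076 rad. 1 arcmin = 0.00029088821 rad, so 4.097 arcmin = 4.097 * 0.00029088821 = 0.001191769 rad. Sum: 0.007076 + 0.001191769 = 0.008267769 rad. 1 gradian = 0.015707963 rad, so 0.008267769 rad = 0.008267769 / 0.015707963 = 0.52634252 gradian ≈ 0.5263 gradian (4 s.f.). Final answer: 0.5263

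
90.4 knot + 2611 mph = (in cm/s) 1.214e+05. Check: 1 knot = 0.51444444 m/s, so 90.4 knot = 90.4 * 0.51444444 = 46.505778 m/s. 1 mph = 0.44704 m/s, so 2611 mph = 2611 * 0.44704 = 1167.2214 m/s. Sum: 46.505778 + 1167.2214 = 1213.7272 m/s. 1 cm/s = 0.01 m/s, so 1213.7272 m/s = 1213.7272 / 0.01 = 121372.72 cm/s ≈ 1.214e+05 cm/s (4 s.f.).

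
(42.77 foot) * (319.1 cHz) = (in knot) 1 foot = 0.3048 m, so 42.77 foot = 42.77 * 0.3048 = 13.036296 m. 1 cHz = 0.01 Hz, so 319.1 cHz = 319.1 * 0.01 = 3.191 Hz. Combine: 13.036296 m * 3.191 Hz = 41.598821 m/s. 1 knot = 0.51444444 m/s, so 41.598821 m/s = 41.598821 / 0.51444444 = 80.861638 knot ≈ 80.86 knot (4 s.f.). Final answer: 80.86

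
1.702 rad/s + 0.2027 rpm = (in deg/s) 1.702 rad/s is already in rad/s. 1 rpm = 0.10471976 rad/s, so 0.2027 rpm = 0.2027 * 0.10471976 = 0.021226694 rad/s. Sum: 1.702 + 0.021226694 = 1.7232267 rad/s. 1 deg/s = 0.017453293 rad/s, so 1.7232267 rad/s = 1.7232267 / 0.017453293 = 98.733617 deg/s ≈ 98.73 deg/s (4 s.f.). Final answer: 98.73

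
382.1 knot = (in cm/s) 1.966e+04. Check: 1 knot = 0.51444444 m/s, so 382.1 knot = 382.1 * 0.51444444 = 196.56922 m/s. 1 cm/s = 0.01 m/s, so 196.56922 m/s = 196.56922 / 0.01 = 19656.922 cm/s ≈ 1.966e+04 cm/s (4 s.f.).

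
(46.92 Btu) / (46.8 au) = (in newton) 7.071e-09. Check: 1 Btu = 1055.0559 J, so 46.92 Btu = 46.92 * 1055.0559 = 49503.221 J. 1 au = 1.4959787e+11 m, so 46.8 au = 46.8 * 1.4959787e+11 = 7.0011803e+12 m. Combine: 49503.221 J / 7.0011803e+12 m = 7.0706964e-09 N. 7.0706964e-09 N = 7.0706964e-09 newton ≈ 7.071e-09 newton (4 s.f.).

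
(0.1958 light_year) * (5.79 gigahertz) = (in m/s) 1 light_year = 9.4607305e+15 m, so 0.1958 light_year = 0.1958 * 9.4607305e+15 = 1.852411e+15 m. 1 gigahertz = 1e+09 Hz, so 5.79 gigahertz = 5.79 * 1e+09 = 5.79e+09 Hz. Combine: 1.852411e+15 m * 5.79e+09 Hz = 1.072546e+25 m/s. Result: 1.072546e+25 m/s ≈ 1.073e+25 m/s (4 s.f.). Final answer: 1.073e+25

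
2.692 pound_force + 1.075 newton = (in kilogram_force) 1 pound_force = 4.4482216 N, so 2.692 pound_force = 2.692 * 4.4482216 = 11.974613 N. 1.075 newton = 1.075 N. Sum: 11.974613 + 1.075 = 13.049613 N. 1 kilogram_force = 9.80665 N, so 13.049613 N = 13.049613 / 9.80665 = 1.3306902 kilogram_force ≈ 1.331 kilogram_force (4 s.f.). Final answer: 1.331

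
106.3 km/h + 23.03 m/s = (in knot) 1 km/h = 0.27777778 m/s, so 106.3 km/h = 106.3 * 0.27777778 = 29.527778 m/s. 23.03 m/s is already in m/s. Sum: 29.527778 + 23.03 = 52.557778 m/s. 1 knot = 0.51444444 m/s, so 52.557778 m/s = 52.557778 / 0.51444444 = 102.16415 knot ≈ 102.2 knot (4 s.f.). Final answer: 102.2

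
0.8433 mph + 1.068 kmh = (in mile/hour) 1 mph = 0.44704 m/s, so 0.8433 mph = 0.8433 * 0.44704 = 0.37698883 m/s. 1 kmh = 0.27777778 m/s, so 1.068 kmh = 1.068 * 0.27777778 = 0.29666667 m/s. Sum: 0.37698883 + 0.29666667 = 0.6736555 m/s. 1 mile/hour = 0.44704 m/s, so 0.6736555 m/s = 0.6736555 / 0.44704 = 1.5069244 mile/hour ≈ 1.507 mile/hour (4 s.f.). Final answer: 1.507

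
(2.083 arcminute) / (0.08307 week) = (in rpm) 1 arcminute = 0.00029088821 rad, so 2.083 arcminute = 2.083 * 0.00029088821 = 0.00060592014 rad. 1 week = 604800 s, so 0.08307 week = 0.08307 * 604800 = 50240.736 s. Combine: 0.00060592014 rad / 50240.736 s = 1.2060336e-08 rad/s. 1 rpm = 0.10471976 rad/s, so 1.2060336e-08 rad/s = 1.2060336e-08 / 0.10471976 = 1.1516772e-07 rpm ≈ 1.152e-07 rpm (4 s.f.). Final answer: 1.152e-07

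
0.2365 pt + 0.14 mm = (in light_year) 2.362e-20. Check: 1 pt = 0.00035277778 m, so 0.2365 pt = 0.2365 * 0.00035277778 = 8.3431944e-05 m. 1 mm = 0.001 m, so 0.14 mm = 0.14 * 0.001 = 0.00014 m. Sum: 8.3431944e-05 + 0.00014 = 0.00022343194 m. 1 light_year = 9.4607305e+15 m, so 0.00022343194 m = 0.00022343194 / 9.4607305e+15 = 2.3616775e-20 light_year ≈ 2.362e-20 light_year (4 s.f.).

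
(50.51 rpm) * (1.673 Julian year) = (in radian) 1 rpm = 0.10471976 rad/s, so 50.51 rpm = 50.51 * 0.10471976 = 5.2893948 rad/s. 1 Julian year = 31557600 s, so 1.673 Julian year = 1.673 * 31557600 = 52795865 s. Combine: 5.2893948 rad/s * 52795865 s = 2.7925817e+08 rad. 2.7925817e+08 rad = 2.7925817e+08 radian ≈ 2.793e+08 radian (4 s.f.). Final answer: 2.793e+08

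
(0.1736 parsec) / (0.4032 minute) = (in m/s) 1 parsec = 3.0856776e+16 m, so 0.1736 parsec = 0.1736 * 3.0856776e+16 = 5.3567363e+15 m. 1 minute = 60 s, so 0.4032 minute = 0.4032 * 60 = 24.192 s. Combine: 5.3567363e+15 m / 24.192 s = 2.2142594e+14 m/s. Result: 2.2142594e+14 m/s ≈ 2.214e+14 m/s (4 s.f.). Final answer: 2.214e+14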